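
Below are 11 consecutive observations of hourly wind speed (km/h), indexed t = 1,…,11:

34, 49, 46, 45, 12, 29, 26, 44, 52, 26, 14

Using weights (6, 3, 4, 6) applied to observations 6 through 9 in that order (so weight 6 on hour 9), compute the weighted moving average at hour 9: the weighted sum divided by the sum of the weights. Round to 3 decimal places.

Weighted sum: 6·29 + 3·26 + 4·44 + 6·52 = 174 + 78 + 176 + 312 = 740
Weight total: 6 + 3 + 4 + 6 = 19
WMA = 740 / 19 = 38.947

38.947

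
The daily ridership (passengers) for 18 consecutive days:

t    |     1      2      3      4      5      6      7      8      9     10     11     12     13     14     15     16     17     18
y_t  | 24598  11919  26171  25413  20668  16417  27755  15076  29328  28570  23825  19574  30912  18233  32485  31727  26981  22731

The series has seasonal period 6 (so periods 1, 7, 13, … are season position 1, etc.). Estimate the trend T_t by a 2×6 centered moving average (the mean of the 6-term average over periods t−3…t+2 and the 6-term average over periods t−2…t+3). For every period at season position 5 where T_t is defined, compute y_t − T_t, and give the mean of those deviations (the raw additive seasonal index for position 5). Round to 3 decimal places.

Season position 5 occurs at t = 5, 11 (where T_t is defined).
t=5: T_5 = 21653.58333; y_5 − T_5 = 20668 − 21653.58333 = -985.58333
t=11: T_11 = 24810.58333; y_11 − T_11 = 23825 − 24810.58333 = -985.58333
Mean deviation: (-985.58333 + -985.58333) / 2 = -985.583

-985.583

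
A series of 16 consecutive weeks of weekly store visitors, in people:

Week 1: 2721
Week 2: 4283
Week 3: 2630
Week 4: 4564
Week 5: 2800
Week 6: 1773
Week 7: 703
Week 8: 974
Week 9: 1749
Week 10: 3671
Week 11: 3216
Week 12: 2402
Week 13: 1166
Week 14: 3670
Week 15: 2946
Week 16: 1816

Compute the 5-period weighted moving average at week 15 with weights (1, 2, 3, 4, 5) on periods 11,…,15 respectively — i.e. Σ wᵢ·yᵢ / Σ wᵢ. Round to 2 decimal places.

Weighted sum: 1·3216 + 2·2402 + 3·1166 + 4·3670 + 5·2946 = 3216 + 4804 + 3498 + 14680 + 14730 = 40928
Weight total: 1 + 2 + 3 + 4 + 5 = 15
WMA = 40928 / 15 = 2728.53

2728.53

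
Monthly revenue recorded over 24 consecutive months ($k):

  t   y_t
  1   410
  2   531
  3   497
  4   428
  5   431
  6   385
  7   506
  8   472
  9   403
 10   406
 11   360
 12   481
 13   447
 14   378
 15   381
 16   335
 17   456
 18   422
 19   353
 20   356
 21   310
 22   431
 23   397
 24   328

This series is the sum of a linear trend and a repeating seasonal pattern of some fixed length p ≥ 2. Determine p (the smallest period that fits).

5

First differences y_{t+1} − y_t: 121, -34, -69, 3, -46, 121, -34, -69, 3, -46, 121, -34, …
The difference pattern repeats every 5 terms and not for any smaller step, so p = 5.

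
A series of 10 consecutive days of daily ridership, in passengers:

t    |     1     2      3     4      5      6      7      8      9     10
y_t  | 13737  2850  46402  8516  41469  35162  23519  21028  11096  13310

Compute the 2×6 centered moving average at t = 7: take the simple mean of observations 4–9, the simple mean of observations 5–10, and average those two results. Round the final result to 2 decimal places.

Sum over 4–9: 8516 + 41469 + 35162 + 23519 + 21028 + 11096 = 140790
Sum over 5–10: 41469 + 35162 + 23519 + 21028 + 11096 + 13310 = 145584
CMA at t=7 = (140790 + 145584) / (2·6) = 286374 / 12 = 23864.50

23864.50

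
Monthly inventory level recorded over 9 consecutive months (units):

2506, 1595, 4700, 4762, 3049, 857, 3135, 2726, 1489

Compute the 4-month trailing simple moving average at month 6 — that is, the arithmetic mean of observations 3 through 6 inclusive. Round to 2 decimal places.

Sum of periods 3–6: 4700 + 4762 + 3049 + 857 = 13368
Divide by 4: 13368 / 4 = 3342.00

3342.00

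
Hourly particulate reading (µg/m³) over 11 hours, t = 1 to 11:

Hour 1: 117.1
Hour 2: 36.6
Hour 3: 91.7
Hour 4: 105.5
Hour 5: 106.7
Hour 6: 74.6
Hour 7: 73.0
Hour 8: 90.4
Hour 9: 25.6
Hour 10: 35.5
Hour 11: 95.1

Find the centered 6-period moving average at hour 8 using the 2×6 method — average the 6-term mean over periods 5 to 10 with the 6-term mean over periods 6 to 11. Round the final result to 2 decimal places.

Sum over 5–10: 106.7 + 74.6 + 73.0 + 90.4 + 25.6 + 35.5 = 405.8
Sum over 6–11: 74.6 + 73.0 + 90.4 + 25.6 + 35.5 + 95.1 = 394.2
CMA at t=8 = (405.8 + 394.2) / (2·6) = 800.0 / 12 = 66.67

66.67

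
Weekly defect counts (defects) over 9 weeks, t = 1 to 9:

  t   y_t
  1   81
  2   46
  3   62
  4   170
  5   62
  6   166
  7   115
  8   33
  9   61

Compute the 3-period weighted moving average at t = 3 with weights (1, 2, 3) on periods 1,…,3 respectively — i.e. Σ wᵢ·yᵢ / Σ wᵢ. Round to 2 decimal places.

59.83

Weighted sum: 1·81 + 2·46 + 3·62 = 81 + 92 + 186 = 359
Weight total: 1 + 2 + 3 = 6
WMA = 359 / 6 = 59.83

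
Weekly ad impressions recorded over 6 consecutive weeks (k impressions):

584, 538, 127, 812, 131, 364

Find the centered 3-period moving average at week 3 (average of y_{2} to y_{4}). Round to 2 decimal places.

492.33

Sum of periods 2–4: 538 + 127 + 812 = 1477
Divide by 3: 1477 / 3 = 492.33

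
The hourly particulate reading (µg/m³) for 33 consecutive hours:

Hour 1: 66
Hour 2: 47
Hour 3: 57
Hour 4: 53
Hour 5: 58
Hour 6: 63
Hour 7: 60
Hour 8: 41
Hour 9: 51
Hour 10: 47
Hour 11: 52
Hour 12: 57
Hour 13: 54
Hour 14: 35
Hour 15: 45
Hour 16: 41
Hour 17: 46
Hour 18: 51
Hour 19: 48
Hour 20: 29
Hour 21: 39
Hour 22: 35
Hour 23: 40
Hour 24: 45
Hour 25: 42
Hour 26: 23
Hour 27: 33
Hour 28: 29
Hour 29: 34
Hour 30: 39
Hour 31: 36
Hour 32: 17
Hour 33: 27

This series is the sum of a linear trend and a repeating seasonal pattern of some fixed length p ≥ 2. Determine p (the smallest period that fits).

6

First differences y_{t+1} − y_t: -19, 10, -4, 5, 5, -3, -19, 10, -4, 5, 5, -3, -19, 10, …
The difference pattern repeats every 6 terms and not for any smaller step, so p = 6.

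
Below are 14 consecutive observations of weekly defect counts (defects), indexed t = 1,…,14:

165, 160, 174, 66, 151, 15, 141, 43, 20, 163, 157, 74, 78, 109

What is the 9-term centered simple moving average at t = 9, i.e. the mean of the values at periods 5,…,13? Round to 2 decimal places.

Sum of periods 5–13: 151 + 15 + 141 + 43 + 20 + 163 + 157 + 74 + 78 = 842
Divide by 9: 842 / 9 = 93.56

93.56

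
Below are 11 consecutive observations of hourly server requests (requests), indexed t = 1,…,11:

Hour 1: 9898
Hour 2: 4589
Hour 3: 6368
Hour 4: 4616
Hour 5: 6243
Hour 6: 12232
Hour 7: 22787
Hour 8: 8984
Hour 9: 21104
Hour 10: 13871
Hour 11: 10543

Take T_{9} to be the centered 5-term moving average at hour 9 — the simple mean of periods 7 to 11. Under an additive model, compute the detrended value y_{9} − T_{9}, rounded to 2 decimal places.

5646.20

Trend T_9 = (22787 + 8984 + 21104 + 13871 + 10543) / 5 = 77289/5 = 15457.8000
Detrended value: 21104 − 15457.8000 = 5646.20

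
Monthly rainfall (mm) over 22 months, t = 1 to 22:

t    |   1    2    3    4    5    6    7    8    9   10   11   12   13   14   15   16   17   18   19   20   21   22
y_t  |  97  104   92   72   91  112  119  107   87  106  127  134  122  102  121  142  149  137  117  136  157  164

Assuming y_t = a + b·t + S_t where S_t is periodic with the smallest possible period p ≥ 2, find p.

First differences y_{t+1} − y_t: 7, -12, -20, 19, 21, 7, -12, -20, 19, 21, 7, -12, …
The difference pattern repeats every 5 terms and not for any smaller step, so p = 5.

5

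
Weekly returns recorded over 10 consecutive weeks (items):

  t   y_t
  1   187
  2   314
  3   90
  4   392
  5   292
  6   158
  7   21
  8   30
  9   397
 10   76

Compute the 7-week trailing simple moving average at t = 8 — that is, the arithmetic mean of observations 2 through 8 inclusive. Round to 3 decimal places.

185.286

Sum of periods 2–8: 314 + 90 + 392 + 292 + 158 + 21 + 30 = 1297
Divide by 7: 1297 / 7 = 185.286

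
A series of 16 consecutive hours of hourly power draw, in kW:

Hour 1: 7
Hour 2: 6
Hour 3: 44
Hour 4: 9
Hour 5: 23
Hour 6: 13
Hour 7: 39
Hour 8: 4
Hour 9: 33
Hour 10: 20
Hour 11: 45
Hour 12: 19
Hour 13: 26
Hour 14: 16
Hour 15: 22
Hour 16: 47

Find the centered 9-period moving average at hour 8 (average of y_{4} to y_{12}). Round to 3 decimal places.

Sum of periods 4–12: 9 + 23 + 13 + 39 + 4 + 33 + 20 + 45 + 19 = 205
Divide by 9: 205 / 9 = 22.778

22.778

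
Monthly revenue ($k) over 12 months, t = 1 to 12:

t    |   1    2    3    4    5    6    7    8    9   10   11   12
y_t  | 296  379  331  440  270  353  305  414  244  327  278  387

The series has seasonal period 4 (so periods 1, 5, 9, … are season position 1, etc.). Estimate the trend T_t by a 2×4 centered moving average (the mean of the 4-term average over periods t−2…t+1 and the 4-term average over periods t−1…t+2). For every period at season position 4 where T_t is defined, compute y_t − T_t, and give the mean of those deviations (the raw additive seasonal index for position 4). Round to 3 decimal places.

88.250

Season position 4 occurs at t = 4, 8 (where T_t is defined).
t=4: T_4 = 351.75000; y_4 − T_4 = 440 − 351.75000 = 88.25000
t=8: T_8 = 325.75000; y_8 − T_8 = 414 − 325.75000 = 88.25000
Mean deviation: (88.25000 + 88.25000) / 2 = 88.250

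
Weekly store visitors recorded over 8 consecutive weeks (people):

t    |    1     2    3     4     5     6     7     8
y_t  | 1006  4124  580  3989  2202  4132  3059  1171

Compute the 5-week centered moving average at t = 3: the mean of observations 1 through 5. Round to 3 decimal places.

Sum of periods 1–5: 1006 + 4124 + 580 + 3989 + 2202 = 11901
Divide by 5: 11901 / 5 = 2380.200

2380.200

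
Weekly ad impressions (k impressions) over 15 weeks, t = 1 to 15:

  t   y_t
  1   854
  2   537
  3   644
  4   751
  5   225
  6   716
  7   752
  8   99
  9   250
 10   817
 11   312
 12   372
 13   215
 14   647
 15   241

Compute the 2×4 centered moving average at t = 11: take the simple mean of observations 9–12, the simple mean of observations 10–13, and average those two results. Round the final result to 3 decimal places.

433.375

Sum over 9–12: 250 + 817 + 312 + 372 = 1751
Sum over 10–13: 817 + 312 + 372 + 215 = 1716
CMA at t=11 = (1751 + 1716) / (2·4) = 3467 / 8 = 433.375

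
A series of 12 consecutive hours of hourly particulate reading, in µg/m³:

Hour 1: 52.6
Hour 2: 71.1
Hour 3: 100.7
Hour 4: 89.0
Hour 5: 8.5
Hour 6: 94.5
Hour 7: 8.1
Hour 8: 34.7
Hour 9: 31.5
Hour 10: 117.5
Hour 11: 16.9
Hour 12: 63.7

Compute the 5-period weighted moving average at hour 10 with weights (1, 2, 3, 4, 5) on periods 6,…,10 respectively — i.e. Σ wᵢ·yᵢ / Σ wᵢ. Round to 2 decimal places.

Weighted sum: 1·94.5 + 2·8.1 + 3·34.7 + 4·31.5 + 5·117.5 = 94.5 + 16.2 + 104.1 + 126.0 + 587.5 = 928.3
Weight total: 1 + 2 + 3 + 4 + 5 = 15
WMA = 928.3 / 15 = 61.89

61.89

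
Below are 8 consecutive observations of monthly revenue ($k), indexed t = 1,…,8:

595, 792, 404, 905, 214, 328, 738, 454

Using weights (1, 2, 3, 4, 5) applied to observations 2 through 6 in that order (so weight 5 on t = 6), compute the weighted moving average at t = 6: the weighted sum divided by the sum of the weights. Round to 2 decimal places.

Weighted sum: 1·792 + 2·404 + 3·905 + 4·214 + 5·328 = 792 + 808 + 2715 + 856 + 1640 = 6811
Weight total: 1 + 2 + 3 + 4 + 5 = 15
WMA = 6811 / 15 = 454.07

454.07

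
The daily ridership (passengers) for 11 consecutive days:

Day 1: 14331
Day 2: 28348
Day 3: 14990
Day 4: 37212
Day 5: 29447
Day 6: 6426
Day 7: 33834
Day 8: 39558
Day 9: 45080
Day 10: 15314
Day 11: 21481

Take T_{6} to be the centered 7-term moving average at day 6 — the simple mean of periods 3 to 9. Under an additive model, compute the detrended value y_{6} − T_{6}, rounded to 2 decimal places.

Trend T_6 = (14990 + 37212 + 29447 + 6426 + 33834 + 39558 + 45080) / 7 = 206547/7 = 29506.7143
Detrended value: 6426 − 29506.7143 = -23080.71

-23080.71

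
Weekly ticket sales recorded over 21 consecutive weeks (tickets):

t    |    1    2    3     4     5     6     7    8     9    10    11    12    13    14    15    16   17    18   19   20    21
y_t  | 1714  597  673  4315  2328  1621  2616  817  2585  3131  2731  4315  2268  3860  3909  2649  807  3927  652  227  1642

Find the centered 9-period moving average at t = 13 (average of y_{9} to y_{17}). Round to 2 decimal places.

2917.22

Sum of periods 9–17: 2585 + 3131 + 2731 + 4315 + 2268 + 3860 + 3909 + 2649 + 807 = 26255
Divide by 9: 26255 / 9 = 2917.22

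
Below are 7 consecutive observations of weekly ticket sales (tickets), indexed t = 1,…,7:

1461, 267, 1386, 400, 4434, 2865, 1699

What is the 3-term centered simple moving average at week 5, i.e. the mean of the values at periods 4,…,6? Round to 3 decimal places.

Sum of periods 4–6: 400 + 4434 + 2865 = 7699
Divide by 3: 7699 / 3 = 2566.333

2566.333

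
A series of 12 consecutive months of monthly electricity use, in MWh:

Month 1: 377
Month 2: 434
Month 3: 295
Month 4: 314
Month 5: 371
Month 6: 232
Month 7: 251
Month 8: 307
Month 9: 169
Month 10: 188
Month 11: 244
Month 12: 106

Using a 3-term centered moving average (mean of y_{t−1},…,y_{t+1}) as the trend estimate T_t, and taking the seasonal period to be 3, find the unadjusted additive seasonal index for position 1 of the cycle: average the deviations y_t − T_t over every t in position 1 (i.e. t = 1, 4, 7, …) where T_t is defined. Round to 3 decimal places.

-12.444

Season position 1 occurs at t = 4, 7, 10 (where T_t is defined).
t=4: T_4 = 326.66667; y_4 − T_4 = 314 − 326.66667 = -12.66667
t=7: T_7 = 263.33333; y_7 − T_7 = 251 − 263.33333 = -12.33333
t=10: T_10 = 200.33333; y_10 − T_10 = 188 − 200.33333 = -12.33333
Mean deviation: (-12.66667 + -12.33333 + -12.33333) / 3 = -12.444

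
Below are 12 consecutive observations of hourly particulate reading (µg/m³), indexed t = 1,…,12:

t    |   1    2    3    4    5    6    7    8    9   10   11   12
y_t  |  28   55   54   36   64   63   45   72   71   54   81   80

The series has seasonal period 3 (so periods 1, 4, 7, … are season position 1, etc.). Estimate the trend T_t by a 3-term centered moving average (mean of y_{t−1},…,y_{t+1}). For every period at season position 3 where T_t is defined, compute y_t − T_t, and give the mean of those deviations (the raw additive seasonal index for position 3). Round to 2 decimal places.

5.56

Season position 3 occurs at t = 3, 6, 9 (where T_t is defined).
t=3: T_3 = 48.3333; y_3 − T_3 = 54 − 48.3333 = 5.6667
t=6: T_6 = 57.3333; y_6 − T_6 = 63 − 57.3333 = 5.6667
t=9: T_9 = 65.6667; y_9 − T_9 = 71 − 65.6667 = 5.3333
Mean deviation: (5.6667 + 5.6667 + 5.3333) / 3 = 5.56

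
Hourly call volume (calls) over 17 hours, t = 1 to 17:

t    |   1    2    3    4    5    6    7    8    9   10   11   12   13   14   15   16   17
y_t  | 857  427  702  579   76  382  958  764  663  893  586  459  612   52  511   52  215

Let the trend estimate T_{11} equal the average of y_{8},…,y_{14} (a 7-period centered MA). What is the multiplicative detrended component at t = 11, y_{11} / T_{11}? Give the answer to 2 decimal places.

Trend T_11 = (764 + 663 + 893 + 586 + 459 + 612 + 52) / 7 = 4029/7 = 575.5714
Ratio to trend: 586 / 575.5714 = 1.02

1.02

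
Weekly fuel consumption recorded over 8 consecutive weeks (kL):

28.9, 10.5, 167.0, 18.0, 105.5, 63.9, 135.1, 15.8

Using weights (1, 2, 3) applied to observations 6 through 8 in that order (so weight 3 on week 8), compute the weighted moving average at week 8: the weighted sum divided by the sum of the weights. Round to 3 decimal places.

63.583

Weighted sum: 1·63.9 + 2·135.1 + 3·15.8 = 63.9 + 270.2 + 47.4 = 381.5
Weight total: 1 + 2 + 3 = 6
WMA = 381.5 / 6 = 63.583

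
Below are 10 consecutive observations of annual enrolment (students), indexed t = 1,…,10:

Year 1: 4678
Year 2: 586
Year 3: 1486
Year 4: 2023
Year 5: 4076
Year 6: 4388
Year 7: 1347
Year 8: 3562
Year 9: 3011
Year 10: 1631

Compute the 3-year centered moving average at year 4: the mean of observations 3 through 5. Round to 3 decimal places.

Sum of periods 3–5: 1486 + 2023 + 4076 = 7585
Divide by 3: 7585 / 3 = 2528.333

2528.333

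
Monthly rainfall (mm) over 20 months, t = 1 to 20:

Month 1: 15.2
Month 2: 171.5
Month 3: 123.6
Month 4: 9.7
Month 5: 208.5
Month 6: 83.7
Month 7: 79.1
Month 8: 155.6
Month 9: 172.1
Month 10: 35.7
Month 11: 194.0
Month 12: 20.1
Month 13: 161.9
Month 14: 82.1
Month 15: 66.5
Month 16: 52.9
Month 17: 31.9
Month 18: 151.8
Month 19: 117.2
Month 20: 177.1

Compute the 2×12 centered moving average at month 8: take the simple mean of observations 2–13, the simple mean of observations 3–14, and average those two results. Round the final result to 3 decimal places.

Sum over 2–13: 171.5 + 123.6 + 9.7 + 208.5 + 83.7 + 79.1 + 155.6 + 172.1 + 35.7 + 194.0 + 20.1 + 161.9 = 1415.5
Sum over 3–14: 123.6 + 9.7 + 208.5 + 83.7 + 79.1 + 155.6 + 172.1 + 35.7 + 194.0 + 20.1 + 161.9 + 82.1 = 1326.1
CMA at t=8 = (1415.5 + 1326.1) / (2·12) = 2741.6 / 24 = 114.233

114.233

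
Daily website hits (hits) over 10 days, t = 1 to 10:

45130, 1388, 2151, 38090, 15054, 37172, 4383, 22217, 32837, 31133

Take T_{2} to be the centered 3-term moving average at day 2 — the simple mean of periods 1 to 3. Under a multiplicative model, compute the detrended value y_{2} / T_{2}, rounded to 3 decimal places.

Trend T_2 = (45130 + 1388 + 2151) / 3 = 48669/3 = 16223.00000
Ratio to trend: 1388 / 16223.00000 = 0.086

0.086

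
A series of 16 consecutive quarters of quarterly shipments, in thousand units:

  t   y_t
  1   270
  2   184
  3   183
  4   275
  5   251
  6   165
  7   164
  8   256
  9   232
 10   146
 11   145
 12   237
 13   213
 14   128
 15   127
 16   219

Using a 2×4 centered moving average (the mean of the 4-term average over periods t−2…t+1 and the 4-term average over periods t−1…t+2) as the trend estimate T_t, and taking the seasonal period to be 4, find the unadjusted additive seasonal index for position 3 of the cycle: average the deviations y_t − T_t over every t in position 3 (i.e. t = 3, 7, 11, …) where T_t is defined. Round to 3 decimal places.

-42.625

Season position 3 occurs at t = 3, 7, 11 (where T_t is defined).
t=3: T_3 = 225.62500; y_3 − T_3 = 183 − 225.62500 = -42.62500
t=7: T_7 = 206.62500; y_7 − T_7 = 164 − 206.62500 = -42.62500
t=11: T_11 = 187.62500; y_11 − T_11 = 145 − 187.62500 = -42.62500
Mean deviation: (-42.62500 + -42.62500 + -42.62500) / 3 = -42.625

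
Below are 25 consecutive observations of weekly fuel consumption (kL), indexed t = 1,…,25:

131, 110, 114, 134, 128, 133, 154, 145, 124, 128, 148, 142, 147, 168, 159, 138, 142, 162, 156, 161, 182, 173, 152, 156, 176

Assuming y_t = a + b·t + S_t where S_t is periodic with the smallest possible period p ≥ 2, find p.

7

First differences y_{t+1} − y_t: -21, 4, 20, -6, 5, 21, -9, -21, 4, 20, -6, 5, 21, -9, -21, 4, …
The difference pattern repeats every 7 terms and not for any smaller step, so p = 7.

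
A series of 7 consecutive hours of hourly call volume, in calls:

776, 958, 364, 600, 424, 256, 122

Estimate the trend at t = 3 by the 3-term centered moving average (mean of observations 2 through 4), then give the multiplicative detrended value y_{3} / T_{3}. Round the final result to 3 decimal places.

Trend T_3 = (958 + 364 + 600) / 3 = 1922/3 = 640.66667
Ratio to trend: 364 / 640.66667 = 0.568

0.568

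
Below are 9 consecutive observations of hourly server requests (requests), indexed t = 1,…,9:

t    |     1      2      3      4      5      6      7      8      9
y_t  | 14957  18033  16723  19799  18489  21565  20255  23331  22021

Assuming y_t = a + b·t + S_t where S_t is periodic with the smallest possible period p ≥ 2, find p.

First differences y_{t+1} − y_t: 3076, -1310, 3076, -1310, 3076, -1310, …
The difference pattern repeats every 2 terms and not for any smaller step, so p = 2.

2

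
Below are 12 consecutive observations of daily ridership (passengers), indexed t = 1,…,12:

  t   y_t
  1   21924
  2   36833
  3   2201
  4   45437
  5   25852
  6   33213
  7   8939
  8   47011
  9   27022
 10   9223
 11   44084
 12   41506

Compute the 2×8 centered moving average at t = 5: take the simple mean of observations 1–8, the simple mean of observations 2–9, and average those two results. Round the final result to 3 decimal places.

27994.875

Sum over 1–8: 21924 + 36833 + 2201 + 45437 + 25852 + 33213 + 8939 + 47011 = 221410
Sum over 2–9: 36833 + 2201 + 45437 + 25852 + 33213 + 8939 + 47011 + 27022 = 226508
CMA at t=5 = (221410 + 226508) / (2·8) = 447918 / 16 = 27994.875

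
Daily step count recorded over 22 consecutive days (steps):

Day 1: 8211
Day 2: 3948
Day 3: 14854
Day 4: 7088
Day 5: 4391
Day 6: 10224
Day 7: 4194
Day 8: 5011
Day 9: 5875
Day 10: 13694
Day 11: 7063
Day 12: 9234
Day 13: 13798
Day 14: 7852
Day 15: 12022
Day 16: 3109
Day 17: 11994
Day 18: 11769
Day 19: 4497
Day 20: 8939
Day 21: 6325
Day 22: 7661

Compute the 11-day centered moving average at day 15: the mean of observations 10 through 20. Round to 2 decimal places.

9451.91

Sum of periods 10–20: 13694 + 7063 + 9234 + 13798 + 7852 + 12022 + 3109 + 11994 + 11769 + 4497 + 8939 = 103971
Divide by 11: 103971 / 11 = 9451.91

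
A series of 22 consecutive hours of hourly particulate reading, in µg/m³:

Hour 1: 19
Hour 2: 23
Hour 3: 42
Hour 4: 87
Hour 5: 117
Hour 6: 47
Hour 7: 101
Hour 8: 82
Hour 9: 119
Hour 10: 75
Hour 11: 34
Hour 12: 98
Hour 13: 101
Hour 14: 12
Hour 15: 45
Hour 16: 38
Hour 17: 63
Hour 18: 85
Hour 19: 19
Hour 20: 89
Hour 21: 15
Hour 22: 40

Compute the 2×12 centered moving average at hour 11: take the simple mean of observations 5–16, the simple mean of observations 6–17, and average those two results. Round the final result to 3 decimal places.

70.167

Sum over 5–16: 117 + 47 + 101 + 82 + 119 + 75 + 34 + 98 + 101 + 12 + 45 + 38 = 869
Sum over 6–17: 47 + 101 + 82 + 119 + 75 + 34 + 98 + 101 + 12 + 45 + 38 + 63 = 815
CMA at t=11 = (869 + 815) / (2·12) = 1684 / 24 = 70.167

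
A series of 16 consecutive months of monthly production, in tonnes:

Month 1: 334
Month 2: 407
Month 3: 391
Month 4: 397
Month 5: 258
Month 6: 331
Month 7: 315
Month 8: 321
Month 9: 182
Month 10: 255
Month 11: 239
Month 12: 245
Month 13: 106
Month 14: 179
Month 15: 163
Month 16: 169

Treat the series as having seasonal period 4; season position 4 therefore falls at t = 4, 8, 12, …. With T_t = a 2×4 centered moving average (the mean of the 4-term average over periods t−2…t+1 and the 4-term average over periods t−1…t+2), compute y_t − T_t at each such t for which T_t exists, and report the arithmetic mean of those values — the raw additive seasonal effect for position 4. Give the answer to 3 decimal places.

43.250

Season position 4 occurs at t = 4, 8, 12 (where T_t is defined).
t=4: T_4 = 353.75000; y_4 − T_4 = 397 − 353.75000 = 43.25000
t=8: T_8 = 277.75000; y_8 − T_8 = 321 − 277.75000 = 43.25000
t=12: T_12 = 201.75000; y_12 − T_12 = 245 − 201.75000 = 43.25000
Mean deviation: (43.25000 + 43.25000 + 43.25000) / 3 = 43.250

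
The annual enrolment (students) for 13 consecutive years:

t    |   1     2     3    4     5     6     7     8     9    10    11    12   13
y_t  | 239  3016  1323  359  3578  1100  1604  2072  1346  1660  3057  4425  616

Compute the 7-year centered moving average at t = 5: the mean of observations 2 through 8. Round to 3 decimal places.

1864.571

Sum of periods 2–8: 3016 + 1323 + 359 + 3578 + 1100 + 1604 + 2072 = 13052
Divide by 7: 13052 / 7 = 1864.571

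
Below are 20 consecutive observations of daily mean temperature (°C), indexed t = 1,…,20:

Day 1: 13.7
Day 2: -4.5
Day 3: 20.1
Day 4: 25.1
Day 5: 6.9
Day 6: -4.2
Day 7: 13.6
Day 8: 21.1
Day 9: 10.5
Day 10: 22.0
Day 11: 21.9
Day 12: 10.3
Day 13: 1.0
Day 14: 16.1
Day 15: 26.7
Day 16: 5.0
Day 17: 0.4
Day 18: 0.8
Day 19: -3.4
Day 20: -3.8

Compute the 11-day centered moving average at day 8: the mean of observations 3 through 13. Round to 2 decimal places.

13.48

Sum of periods 3–13: 20.1 + 25.1 + 6.9 + (-4.2) + 13.6 + 21.1 + 10.5 + 22.0 + 21.9 + 10.3 + 1.0 = 148.3
Divide by 11: 148.3 / 11 = 13.48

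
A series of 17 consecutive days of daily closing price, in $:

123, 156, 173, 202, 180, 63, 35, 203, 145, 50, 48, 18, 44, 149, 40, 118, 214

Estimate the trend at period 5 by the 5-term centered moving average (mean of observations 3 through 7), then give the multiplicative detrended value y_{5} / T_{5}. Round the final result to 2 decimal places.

1.38

Trend T_5 = (173 + 202 + 180 + 63 + 35) / 5 = 653/5 = 130.6000
Ratio to trend: 180 / 130.6000 = 1.38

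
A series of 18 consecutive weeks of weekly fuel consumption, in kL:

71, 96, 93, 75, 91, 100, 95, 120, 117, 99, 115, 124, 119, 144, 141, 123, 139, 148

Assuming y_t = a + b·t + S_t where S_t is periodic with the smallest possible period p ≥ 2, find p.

6

First differences y_{t+1} − y_t: 25, -3, -18, 16, 9, -5, 25, -3, -18, 16, 9, -5, 25, -3, …
The difference pattern repeats every 6 terms and not for any smaller step, so p = 6.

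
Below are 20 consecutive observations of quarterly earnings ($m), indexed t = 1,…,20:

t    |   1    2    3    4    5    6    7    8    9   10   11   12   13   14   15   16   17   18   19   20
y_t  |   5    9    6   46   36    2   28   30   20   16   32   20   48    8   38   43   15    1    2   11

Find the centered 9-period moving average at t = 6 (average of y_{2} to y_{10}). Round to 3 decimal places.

Sum of periods 2–10: 9 + 6 + 46 + 36 + 2 + 28 + 30 + 20 + 16 = 193
Divide by 9: 193 / 9 = 21.444

21.444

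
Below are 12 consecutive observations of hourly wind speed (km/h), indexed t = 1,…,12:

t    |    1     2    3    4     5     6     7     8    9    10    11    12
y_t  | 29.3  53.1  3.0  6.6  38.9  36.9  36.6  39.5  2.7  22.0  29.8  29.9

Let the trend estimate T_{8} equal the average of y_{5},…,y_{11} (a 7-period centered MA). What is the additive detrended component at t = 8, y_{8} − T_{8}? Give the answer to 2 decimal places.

Trend T_8 = (38.9 + 36.9 + 36.6 + 39.5 + 2.7 + 22.0 + 29.8) / 7 = 206.4/7 = 29.4857
Detrended value: 39.5 − 29.4857 = 10.01

10.01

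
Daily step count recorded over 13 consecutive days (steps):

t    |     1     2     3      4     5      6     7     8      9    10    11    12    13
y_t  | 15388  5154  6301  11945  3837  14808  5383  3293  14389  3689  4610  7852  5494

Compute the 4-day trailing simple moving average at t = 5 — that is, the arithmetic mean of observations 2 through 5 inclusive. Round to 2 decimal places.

6809.25

Sum of periods 2–5: 5154 + 6301 + 11945 + 3837 = 27237
Divide by 4: 27237 / 4 = 6809.25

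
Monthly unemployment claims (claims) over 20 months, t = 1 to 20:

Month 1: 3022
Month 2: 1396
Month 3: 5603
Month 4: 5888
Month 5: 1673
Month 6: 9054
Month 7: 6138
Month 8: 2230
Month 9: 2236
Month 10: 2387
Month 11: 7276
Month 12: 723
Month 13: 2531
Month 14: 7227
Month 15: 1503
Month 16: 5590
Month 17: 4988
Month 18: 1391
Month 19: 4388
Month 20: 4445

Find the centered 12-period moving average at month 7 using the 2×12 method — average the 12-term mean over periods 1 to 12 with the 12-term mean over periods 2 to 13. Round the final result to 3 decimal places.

3948.375

Sum over 1–12: 3022 + 1396 + 5603 + 5888 + 1673 + 9054 + 6138 + 2230 + 2236 + 2387 + 7276 + 723 = 47626
Sum over 2–13: 1396 + 5603 + 5888 + 1673 + 9054 + 6138 + 2230 + 2236 + 2387 + 7276 + 723 + 2531 = 47135
CMA at t=7 = (47626 + 47135) / (2·12) = 94761 / 24 = 3948.375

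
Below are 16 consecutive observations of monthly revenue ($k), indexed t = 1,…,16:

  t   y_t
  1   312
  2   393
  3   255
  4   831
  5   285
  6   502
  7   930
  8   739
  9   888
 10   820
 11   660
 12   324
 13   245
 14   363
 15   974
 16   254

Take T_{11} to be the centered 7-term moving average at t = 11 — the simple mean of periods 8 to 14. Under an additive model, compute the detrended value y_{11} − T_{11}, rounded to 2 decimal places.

Trend T_11 = (739 + 888 + 820 + 660 + 324 + 245 + 363) / 7 = 4039/7 = 577.0000
Detrended value: 660 − 577.0000 = 83.00

83.00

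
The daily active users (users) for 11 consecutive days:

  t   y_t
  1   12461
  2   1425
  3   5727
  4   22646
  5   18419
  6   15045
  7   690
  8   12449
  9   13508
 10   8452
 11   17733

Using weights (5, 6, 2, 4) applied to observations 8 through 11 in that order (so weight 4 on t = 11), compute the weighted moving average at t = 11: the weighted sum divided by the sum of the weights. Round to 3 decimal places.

Weighted sum: 5·12449 + 6·13508 + 2·8452 + 4·17733 = 62245 + 81048 + 16904 + 70932 = 231129
Weight total: 5 + 6 + 2 + 4 = 17
WMA = 231129 / 17 = 13595.824

13595.824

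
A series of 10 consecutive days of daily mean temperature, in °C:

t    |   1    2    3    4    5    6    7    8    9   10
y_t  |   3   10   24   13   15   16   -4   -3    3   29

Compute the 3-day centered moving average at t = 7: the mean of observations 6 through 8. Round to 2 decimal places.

Sum of periods 6–8: 16 + (-4) + (-3) = 9
Divide by 3: 9 / 3 = 3.00

3.00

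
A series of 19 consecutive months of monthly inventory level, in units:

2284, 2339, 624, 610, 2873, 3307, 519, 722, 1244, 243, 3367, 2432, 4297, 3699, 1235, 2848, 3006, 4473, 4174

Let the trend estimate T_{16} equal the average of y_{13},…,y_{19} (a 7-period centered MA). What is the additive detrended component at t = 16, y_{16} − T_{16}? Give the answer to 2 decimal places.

-542.29

Trend T_16 = (4297 + 3699 + 1235 + 2848 + 3006 + 4473 + 4174) / 7 = 23732/7 = 3390.2857
Detrended value: 2848 − 3390.2857 = -542.29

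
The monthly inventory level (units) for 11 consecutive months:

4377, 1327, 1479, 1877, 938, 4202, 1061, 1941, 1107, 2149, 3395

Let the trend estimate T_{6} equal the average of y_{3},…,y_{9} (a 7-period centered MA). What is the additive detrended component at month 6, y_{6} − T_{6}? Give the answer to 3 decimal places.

2401.286

Trend T_6 = (1479 + 1877 + 938 + 4202 + 1061 + 1941 + 1107) / 7 = 12605/7 = 1800.71429
Detrended value: 4202 − 1800.71429 = 2401.286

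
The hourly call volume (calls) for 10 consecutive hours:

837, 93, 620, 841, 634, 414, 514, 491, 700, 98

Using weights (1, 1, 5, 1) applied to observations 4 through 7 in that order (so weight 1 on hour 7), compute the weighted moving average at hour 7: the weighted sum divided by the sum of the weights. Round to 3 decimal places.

507.375

Weighted sum: 1·841 + 1·634 + 5·414 + 1·514 = 841 + 634 + 2070 + 514 = 4059
Weight total: 1 + 1 + 5 + 1 = 8
WMA = 4059 / 8 = 507.375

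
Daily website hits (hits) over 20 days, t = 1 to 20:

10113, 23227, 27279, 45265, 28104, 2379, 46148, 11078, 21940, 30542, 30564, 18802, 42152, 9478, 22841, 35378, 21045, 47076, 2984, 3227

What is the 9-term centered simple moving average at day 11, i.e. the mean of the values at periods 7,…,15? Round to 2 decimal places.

Sum of periods 7–15: 46148 + 11078 + 21940 + 30542 + 30564 + 18802 + 42152 + 9478 + 22841 = 233545
Divide by 9: 233545 / 9 = 25949.44

25949.44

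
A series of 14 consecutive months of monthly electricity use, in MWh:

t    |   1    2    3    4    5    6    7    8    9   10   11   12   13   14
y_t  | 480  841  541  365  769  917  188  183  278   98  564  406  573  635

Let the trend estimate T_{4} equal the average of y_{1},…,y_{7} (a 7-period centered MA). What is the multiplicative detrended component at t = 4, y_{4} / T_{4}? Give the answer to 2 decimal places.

0.62

Trend T_4 = (480 + 841 + 541 + 365 + 769 + 917 + 188) / 7 = 4101/7 = 585.8571
Ratio to trend: 365 / 585.8571 = 0.62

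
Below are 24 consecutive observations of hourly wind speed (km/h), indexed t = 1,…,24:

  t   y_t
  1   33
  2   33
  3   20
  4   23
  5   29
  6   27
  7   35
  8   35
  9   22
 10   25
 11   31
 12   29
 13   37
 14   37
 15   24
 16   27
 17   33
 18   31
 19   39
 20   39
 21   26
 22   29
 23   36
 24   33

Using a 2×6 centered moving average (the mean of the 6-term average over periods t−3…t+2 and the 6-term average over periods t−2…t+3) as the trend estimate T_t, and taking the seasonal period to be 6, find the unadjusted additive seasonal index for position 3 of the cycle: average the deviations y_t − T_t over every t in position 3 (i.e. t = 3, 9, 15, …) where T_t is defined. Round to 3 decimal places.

-7.389

Season position 3 occurs at t = 9, 15, 21 (where T_t is defined).
t=9: T_9 = 29.33333; y_9 − T_9 = 22 − 29.33333 = -7.33333
t=15: T_15 = 31.33333; y_15 − T_15 = 24 − 31.33333 = -7.33333
t=21: T_21 = 33.50000; y_21 − T_21 = 26 − 33.50000 = -7.50000
Mean deviation: (-7.33333 + -7.33333 + -7.50000) / 3 = -7.389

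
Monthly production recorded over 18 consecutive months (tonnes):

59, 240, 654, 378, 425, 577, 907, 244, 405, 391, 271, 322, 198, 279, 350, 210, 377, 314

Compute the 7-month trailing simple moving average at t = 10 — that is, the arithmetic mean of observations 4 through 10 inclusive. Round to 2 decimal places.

475.29

Sum of periods 4–10: 378 + 425 + 577 + 907 + 244 + 405 + 391 = 3327
Divide by 7: 3327 / 7 = 475.29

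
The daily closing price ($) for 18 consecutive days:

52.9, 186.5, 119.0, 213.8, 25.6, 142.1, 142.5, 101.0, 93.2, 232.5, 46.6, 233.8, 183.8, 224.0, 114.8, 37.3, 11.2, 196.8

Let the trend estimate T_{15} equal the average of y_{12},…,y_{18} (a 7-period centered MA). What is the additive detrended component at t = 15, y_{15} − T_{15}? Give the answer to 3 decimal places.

-28.300

Trend T_15 = (233.8 + 183.8 + 224.0 + 114.8 + 37.3 + 11.2 + 196.8) / 7 = 1001.7/7 = 143.10000
Detrended value: 114.8 − 143.10000 = -28.300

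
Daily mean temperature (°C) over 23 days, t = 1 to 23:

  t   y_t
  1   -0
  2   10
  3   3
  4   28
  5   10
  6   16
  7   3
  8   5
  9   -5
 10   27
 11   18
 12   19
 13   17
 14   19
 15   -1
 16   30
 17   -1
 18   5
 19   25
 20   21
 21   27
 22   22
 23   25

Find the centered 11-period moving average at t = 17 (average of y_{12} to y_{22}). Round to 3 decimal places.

Sum of periods 12–22: 19 + 17 + 19 + (-1) + 30 + (-1) + 5 + 25 + 21 + 27 + 22 = 183
Divide by 11: 183 / 11 = 16.636

16.636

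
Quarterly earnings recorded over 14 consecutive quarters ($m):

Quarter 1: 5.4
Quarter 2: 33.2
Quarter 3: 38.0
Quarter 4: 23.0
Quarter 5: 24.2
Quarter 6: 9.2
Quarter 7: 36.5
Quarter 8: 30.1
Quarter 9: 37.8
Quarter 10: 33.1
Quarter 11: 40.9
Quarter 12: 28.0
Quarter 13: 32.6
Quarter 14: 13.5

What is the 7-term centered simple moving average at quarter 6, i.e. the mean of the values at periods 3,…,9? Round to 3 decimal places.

28.400

Sum of periods 3–9: 38.0 + 23.0 + 24.2 + 9.2 + 36.5 + 30.1 + 37.8 = 198.8
Divide by 7: 198.8 / 7 = 28.400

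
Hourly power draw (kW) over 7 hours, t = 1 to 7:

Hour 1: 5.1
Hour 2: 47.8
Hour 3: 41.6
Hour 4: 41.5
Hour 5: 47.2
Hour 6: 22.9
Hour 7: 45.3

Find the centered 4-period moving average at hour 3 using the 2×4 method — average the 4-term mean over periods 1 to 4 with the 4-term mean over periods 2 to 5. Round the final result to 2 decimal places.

Sum over 1–4: 5.1 + 47.8 + 41.6 + 41.5 = 136.0
Sum over 2–5: 47.8 + 41.6 + 41.5 + 47.2 = 178.1
CMA at t=3 = (136.0 + 178.1) / (2·4) = 314.1 / 8 = 39.26

39.26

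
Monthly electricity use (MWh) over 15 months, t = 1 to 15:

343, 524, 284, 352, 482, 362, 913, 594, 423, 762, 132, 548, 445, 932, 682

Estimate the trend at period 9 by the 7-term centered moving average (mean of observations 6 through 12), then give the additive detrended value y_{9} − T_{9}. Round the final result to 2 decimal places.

-110.43

Trend T_9 = (362 + 913 + 594 + 423 + 762 + 132 + 548) / 7 = 3734/7 = 533.4286
Detrended value: 423 − 533.4286 = -110.43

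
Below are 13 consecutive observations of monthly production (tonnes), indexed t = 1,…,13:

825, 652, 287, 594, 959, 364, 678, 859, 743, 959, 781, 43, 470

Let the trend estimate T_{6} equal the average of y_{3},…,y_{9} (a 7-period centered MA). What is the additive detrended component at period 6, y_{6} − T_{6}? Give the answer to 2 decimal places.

Trend T_6 = (287 + 594 + 959 + 364 + 678 + 859 + 743) / 7 = 4484/7 = 640.5714
Detrended value: 364 − 640.5714 = -276.57

-276.57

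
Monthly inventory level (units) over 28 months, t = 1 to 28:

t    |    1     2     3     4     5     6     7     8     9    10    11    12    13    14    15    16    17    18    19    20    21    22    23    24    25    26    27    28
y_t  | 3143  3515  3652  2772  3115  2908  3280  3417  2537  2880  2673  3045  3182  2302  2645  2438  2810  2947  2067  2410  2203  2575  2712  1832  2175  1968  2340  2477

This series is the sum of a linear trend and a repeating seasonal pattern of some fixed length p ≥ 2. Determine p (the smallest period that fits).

First differences y_{t+1} − y_t: 372, 137, -880, 343, -207, 372, 137, -880, 343, -207, 372, 137, …
The difference pattern repeats every 5 terms and not for any smaller step, so p = 5.

5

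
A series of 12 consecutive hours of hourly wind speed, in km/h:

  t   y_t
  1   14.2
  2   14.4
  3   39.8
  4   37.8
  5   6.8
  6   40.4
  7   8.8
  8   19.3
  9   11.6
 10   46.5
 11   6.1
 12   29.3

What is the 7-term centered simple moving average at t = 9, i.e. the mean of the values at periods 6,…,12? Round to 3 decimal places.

Sum of periods 6–12: 40.4 + 8.8 + 19.3 + 11.6 + 46.5 + 6.1 + 29.3 = 162.0
Divide by 7: 162.0 / 7 = 23.143

23.143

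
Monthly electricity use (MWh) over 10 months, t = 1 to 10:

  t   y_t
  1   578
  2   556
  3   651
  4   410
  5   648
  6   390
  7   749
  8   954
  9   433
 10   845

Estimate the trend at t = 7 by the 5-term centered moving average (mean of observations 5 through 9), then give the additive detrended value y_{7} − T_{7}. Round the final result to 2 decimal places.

114.20

Trend T_7 = (648 + 390 + 749 + 954 + 433) / 5 = 3174/5 = 634.8000
Detrended value: 749 − 634.8000 = 114.20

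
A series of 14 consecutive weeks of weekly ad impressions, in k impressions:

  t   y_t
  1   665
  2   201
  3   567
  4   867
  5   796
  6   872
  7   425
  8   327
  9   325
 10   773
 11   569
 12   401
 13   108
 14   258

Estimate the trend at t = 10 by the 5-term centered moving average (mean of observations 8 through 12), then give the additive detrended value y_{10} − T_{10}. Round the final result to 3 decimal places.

294.000

Trend T_10 = (327 + 325 + 773 + 569 + 401) / 5 = 2395/5 = 479.00000
Detrended value: 773 − 479.00000 = 294.000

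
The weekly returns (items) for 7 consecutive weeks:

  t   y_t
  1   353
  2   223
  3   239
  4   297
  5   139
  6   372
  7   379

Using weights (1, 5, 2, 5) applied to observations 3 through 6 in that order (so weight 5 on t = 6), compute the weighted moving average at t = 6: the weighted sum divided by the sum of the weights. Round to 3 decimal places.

Weighted sum: 1·239 + 5·297 + 2·139 + 5·372 = 239 + 1485 + 278 + 1860 = 3862
Weight total: 1 + 5 + 2 + 5 = 13
WMA = 3862 / 13 = 297.077

297.077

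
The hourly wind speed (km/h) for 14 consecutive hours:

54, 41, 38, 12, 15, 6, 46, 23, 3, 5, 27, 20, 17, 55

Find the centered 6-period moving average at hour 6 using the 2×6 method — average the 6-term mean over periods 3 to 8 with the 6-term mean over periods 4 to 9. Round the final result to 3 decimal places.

Sum over 3–8: 38 + 12 + 15 + 6 + 46 + 23 = 140
Sum over 4–9: 12 + 15 + 6 + 46 + 23 + 3 = 105
CMA at t=6 = (140 + 105) / (2·6) = 245 / 12 = 20.417

20.417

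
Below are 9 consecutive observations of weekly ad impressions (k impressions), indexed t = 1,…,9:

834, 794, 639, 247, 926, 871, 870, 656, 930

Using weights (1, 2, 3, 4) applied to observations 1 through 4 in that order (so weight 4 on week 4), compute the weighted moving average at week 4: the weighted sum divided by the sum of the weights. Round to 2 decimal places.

Weighted sum: 1·834 + 2·794 + 3·639 + 4·247 = 834 + 1588 + 1917 + 988 = 5327
Weight total: 1 + 2 + 3 + 4 = 10
WMA = 5327 / 10 = 532.70

532.70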